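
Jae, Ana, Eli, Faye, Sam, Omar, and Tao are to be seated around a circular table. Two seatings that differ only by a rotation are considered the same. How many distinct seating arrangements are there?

Fix one person's seat to break rotational symmetry; the remaining 6 people can be arranged in (6)! = 720 ways.

720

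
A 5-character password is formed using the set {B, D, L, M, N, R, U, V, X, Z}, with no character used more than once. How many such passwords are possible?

30240

Choose and order 5 of the 10 symbols: the first character has 10 options, the next 9, and so on down to 6.
That product is 10 × 9 × 8 × 7 × 6 = 30240.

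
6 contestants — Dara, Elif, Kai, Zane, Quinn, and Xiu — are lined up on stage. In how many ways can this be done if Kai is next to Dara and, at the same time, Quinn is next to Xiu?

Treat {Kai,Dara} as one block (2 orders) and {Quinn,Xiu} as another (2 orders).
That leaves 4 units to arrange: 2 × 2 × 4! = 4 × 24 = 96.

96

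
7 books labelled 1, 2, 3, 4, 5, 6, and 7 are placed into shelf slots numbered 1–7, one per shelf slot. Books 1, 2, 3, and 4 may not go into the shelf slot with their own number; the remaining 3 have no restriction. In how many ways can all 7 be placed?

2790

Let Aᵢ (for 1 ≤ i ≤ 4) be the placements that put book i in its forbidden shelf slot. Any j of these fix j positions, leaving (7−j)! ways to fill the rest, and there are C(4,j) ways to pick which j.
By inclusion–exclusion, the number of valid placements is Σ_{j=0}^{4} (−1)^j C(4,j)·(7−j)!.
Computing: 5040 − 2880 + 720 − 96 + 6 = 2790.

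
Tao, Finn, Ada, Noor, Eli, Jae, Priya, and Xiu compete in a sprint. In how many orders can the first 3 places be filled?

There are 8 choices for 1st place, 7 for 2nd, and 6 for 3rd.
That gives 8 × 7 × 6 = 336.

336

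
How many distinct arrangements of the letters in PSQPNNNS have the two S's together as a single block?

Treat the 2 copies of S as a single block. The multiset to arrange is then {SS, N, N, N, P, P, Q}, 7 items in all.
That gives (7)!/(3!·2!) = 420 arrangements.

420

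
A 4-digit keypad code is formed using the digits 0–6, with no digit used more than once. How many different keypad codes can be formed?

840

Choose and order 4 of the 7 symbols: the first digit has 7 options, the next 6, then 5, 4.
That product is 7 × 6 × 5 × 4 = 840.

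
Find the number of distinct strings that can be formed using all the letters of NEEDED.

Letter multiplicities in NEEDED: D×2, E×3, N×1.
Dividing 6! = 720 by 3!·2! = 12 for the repeated letters gives 60.

60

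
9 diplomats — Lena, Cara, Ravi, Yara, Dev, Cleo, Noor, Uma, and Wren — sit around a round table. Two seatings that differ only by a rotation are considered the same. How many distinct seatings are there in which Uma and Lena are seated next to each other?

Glue Uma and Lena into a block (2 internal orders). Seating 8 units around a circle gives (7)! arrangements.
So 2 × (7)! = 2 × 5040 = 10080.

10080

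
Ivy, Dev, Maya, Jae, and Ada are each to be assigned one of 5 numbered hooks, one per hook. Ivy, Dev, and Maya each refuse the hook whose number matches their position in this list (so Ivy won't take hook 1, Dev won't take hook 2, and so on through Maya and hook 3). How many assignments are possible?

64

Let Aᵢ (for i ∈ {1, 2, 3}) be the placements that put person i in their forbidden hook. Any j of these fix j positions, leaving (5−j)! ways to fill the rest, and there are C(3,j) ways to pick which j.
By inclusion–exclusion, the number of valid placements is Σ_{j=0}^{3} (−1)^j C(3,j)·(5−j)!.
Computing: 120 − 72 + 18 − 2 = 64.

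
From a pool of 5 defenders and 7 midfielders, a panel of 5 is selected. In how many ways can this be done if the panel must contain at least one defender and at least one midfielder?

With no constraint there are C(12,5) = 792 possible selections.
Subtract selections that omit an entire group: no defenders → C(7,5) = 21; no midfielders → C(5,5) = 1.
Both groups omitted at once is impossible, so 792 − 22 = 770.

770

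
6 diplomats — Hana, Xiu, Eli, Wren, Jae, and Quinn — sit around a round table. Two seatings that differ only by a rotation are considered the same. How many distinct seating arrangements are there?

120

Fix one person's seat to break rotational symmetry; the remaining 5 people can be arranged in (5)! = 120 ways.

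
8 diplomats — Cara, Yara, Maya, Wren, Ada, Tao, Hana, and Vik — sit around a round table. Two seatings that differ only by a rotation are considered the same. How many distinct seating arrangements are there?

Fix one person's seat to break rotational symmetry; the remaining 7 people can be arranged in (7)! = 5040 ways.

5040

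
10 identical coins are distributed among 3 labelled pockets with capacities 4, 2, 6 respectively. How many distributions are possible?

By stars and bars, unrestricted non-negative solutions to x_1+…+x_3 = 10 number C(10+2,2) = 66.
Subtract solutions that violate a single cap (substitute x_i' = x_i − (cap_i+1)): x_1 ≥ 5 gives C(7,2) = 21; x_2 ≥ 3 gives C(9,2) = 36; x_3 ≥ 7 gives C(5,2) = 10. Together 67.
Add back pairs where two caps are both exceeded: 6 + 0 + 1 = 7.
By inclusion–exclusion the count is 66 − 67 + 7 = 6.

6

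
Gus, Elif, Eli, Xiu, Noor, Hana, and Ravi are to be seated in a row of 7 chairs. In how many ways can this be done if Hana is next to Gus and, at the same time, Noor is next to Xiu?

Treat {Hana,Gus} as one block (2 orders) and {Noor,Xiu} as another (2 orders).
That leaves 5 units to arrange: 2 × 2 × 5! = 4 × 120 = 480.

480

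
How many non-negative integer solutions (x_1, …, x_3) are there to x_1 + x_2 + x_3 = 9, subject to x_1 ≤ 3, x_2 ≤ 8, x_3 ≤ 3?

15

Ignoring the caps, the number of non-negative solutions to x_1+…+x_3 = 9 is C(11,2) = 55.
Subtract solutions that violate a single cap (substitute x_i' = x_i − (cap_i+1)): x_1 ≥ 4 gives C(7,2) = 21; x_2 ≥ 9 gives C(2,2) = 1; x_3 ≥ 4 gives C(7,2) = 21. Together 43.
Add back pairs where two caps are both exceeded: 0 + 3 + 0 = 3.
By inclusion–exclusion the count is 55 − 43 + 3 = 15.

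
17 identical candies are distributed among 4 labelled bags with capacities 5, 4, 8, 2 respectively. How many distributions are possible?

10

Ignoring the caps, the number of non-negative solutions to x_1+…+x_4 = 17 is C(20,3) = 1140.
Subtract solutions that violate a single cap (substitute x_i' = x_i − (cap_i+1)): x_1 ≥ 6 gives C(14,3) = 364; x_2 ≥ 5 gives C(15,3) = 455; x_3 ≥ 9 gives C(11,3) = 165; x_4 ≥ 3 gives C(17,3) = 680. Together 1664.
Add back pairs where two caps are both exceeded: 84 + 10 + 165 + 20 + 220 + 56 = 555.
Subtract triples: 0 + 20 + 0 + 1 = 21.
By inclusion–exclusion the count is 1140 − 1664 + 555 − 21 = 10.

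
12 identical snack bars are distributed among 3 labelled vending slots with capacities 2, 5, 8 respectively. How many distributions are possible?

Without the upper bounds there are C(14,2) = 91 ways to split 12 among 3 vending slots.
Subtract solutions that violate a single cap (substitute x_i' = x_i − (cap_i+1)): x_1 ≥ 3 gives C(11,2) = 55; x_2 ≥ 6 gives C(8,2) = 28; x_3 ≥ 9 gives C(5,2) = 10. Together 93.
Add back pairs where two caps are both exceeded: 10 + 1 + 0 = 11.
By inclusion–exclusion the count is 91 − 93 + 11 = 9.

9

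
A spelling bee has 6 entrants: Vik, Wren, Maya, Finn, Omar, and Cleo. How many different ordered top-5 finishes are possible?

There are 6 choices for 1st place, 5 for 2nd, and so on down to 2 for position 5.
That gives 6 × 5 × 4 × 3 × 2 = 720.

720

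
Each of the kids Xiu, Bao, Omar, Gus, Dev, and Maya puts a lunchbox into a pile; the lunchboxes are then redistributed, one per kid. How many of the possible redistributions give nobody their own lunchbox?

265

Count assignments avoiding every fixed point. For any j of the 6 kids fixed to their own lunchbox, the other 6−j can be arranged in (6−j)! ways.
By inclusion–exclusion this is Σ_{j=0}^{6} (−1)^j C(6,j)·(6−j)!.
Computing: 720 − 720 + 360 − 120 + 30 − 6 + 1 = 265.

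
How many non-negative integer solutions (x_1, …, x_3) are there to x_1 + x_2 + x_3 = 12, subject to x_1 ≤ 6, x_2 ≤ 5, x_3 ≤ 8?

By stars and bars, unrestricted non-negative solutions to x_1+…+x_3 = 12 number C(12+2,2) = 91.
Subtract solutions that violate a single cap (substitute x_i' = x_i − (cap_i+1)): x_1 ≥ 7 gives C(7,2) = 21; x_2 ≥ 6 gives C(8,2) = 28; x_3 ≥ 9 gives C(5,2) = 10. Together 59.
No two caps can be exceeded simultaneously, so the pair terms are all 0.
By inclusion–exclusion the count is 91 − 59 + 0 = 32.

32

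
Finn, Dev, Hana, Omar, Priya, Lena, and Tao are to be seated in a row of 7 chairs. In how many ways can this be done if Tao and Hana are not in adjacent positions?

3600

Of the 7! = 5040 arrangements, those with Tao and Hana adjacent number 2 × 6! = 1440 (treat the pair as a block with 2 internal orders).
Complementary counting: 5040 − 1440 = 3600.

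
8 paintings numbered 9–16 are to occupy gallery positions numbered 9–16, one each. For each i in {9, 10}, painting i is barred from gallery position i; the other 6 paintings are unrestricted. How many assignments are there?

Let Aᵢ (for i ∈ {9, 10}) be the placements that put painting i in its forbidden gallery position. Any j of these fix j positions, leaving (8−j)! ways to fill the rest, and there are C(2,j) ways to pick which j.
By inclusion–exclusion, the number of valid placements is Σ_{j=0}^{2} (−1)^j C(2,j)·(8−j)!.
Computing: 40320 − 10080 + 720 = 30960.

30960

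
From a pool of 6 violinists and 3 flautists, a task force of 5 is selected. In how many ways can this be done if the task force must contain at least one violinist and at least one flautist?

Unrestricted: C(9,5) = 126 ways to pick any 5 of the 9.
Selections missing a whole group: no violinists → C(3,5) = 0; no flautists → C(6,5) = 6.
Both groups omitted at once is impossible, so 126 − 6 = 120.

120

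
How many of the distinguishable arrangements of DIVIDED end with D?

180

With the last slot taken by D, it remains to arrange the other 6 letters (IVIDED).
Those 6 letters have D appearing twice and I appearing twice, giving (6)!/(2!·2!) = 180.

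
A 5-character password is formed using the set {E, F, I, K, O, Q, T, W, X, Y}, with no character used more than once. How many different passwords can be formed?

30240

With no repetition, fill the 5 characters in order: 10 choices, then 9, down to 6.
That product is 10 × 9 × 8 × 7 × 6 = 30240.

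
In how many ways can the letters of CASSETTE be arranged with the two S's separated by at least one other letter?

There are 8!/(2!·2!·2!) = 5040 arrangements of CASSETTE in total.
Arrangements with the S's together: treat SS as one letter, giving (7)!/(2!·2!) = 1260.
Subtracting, 5040 − 1260 = 3780 arrangements keep the S's apart.

3780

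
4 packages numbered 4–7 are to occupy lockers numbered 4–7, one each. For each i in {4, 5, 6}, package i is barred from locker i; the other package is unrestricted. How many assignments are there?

11

Let Aᵢ (for i ∈ {4, 5, 6}) be the placements that put package i in its forbidden locker. Any j of these fix j positions, leaving (4−j)! ways to fill the rest, and there are C(3,j) ways to pick which j.
By inclusion–exclusion, the number of valid placements is Σ_{j=0}^{3} (−1)^j C(3,j)·(4−j)!.
Computing: 24 − 18 + 6 − 1 = 11.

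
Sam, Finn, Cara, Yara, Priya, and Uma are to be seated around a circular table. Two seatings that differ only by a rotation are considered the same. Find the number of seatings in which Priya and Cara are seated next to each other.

48

Glue Priya and Cara into a block (2 internal orders). Seating 5 units around a circle gives (4)! arrangements.
So 2 × (4)! = 2 × 24 = 48.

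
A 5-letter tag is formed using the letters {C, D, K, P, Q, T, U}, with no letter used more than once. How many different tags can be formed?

This is a permutation of 5 out of 7: P(7,5) = 7!/2!.
7 × 6 × 5 × 4 × 3 = 2520.

2520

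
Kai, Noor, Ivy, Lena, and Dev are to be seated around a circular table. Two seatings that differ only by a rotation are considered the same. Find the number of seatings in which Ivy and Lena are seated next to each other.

12

Glue Ivy and Lena into a block (2 internal orders). Seating 4 units around a circle gives (3)! arrangements.
So 2 × (3)! = 2 × 6 = 12.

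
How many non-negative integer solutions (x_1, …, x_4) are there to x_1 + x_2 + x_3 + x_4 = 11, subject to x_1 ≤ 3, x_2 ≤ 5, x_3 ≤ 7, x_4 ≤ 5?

Ignoring the caps, the number of non-negative solutions to x_1+…+x_4 = 11 is C(14,3) = 364.
Subtract solutions that violate a single cap (substitute x_i' = x_i − (cap_i+1)): x_1 ≥ 4 gives C(10,3) = 120; x_2 ≥ 6 gives C(8,3) = 56; x_3 ≥ 8 gives C(6,3) = 20; x_4 ≥ 6 gives C(8,3) = 56. Together 252.
Add back pairs where two caps are both exceeded: 4 + 0 + 4 + 0 + 0 + 0 = 8.
By inclusion–exclusion the count is 364 − 252 + 8 = 120.

120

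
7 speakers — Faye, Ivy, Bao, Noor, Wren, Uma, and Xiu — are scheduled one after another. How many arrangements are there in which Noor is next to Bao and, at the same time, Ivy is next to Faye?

480

Treat {Noor,Bao} as one block (2 orders) and {Ivy,Faye} as another (2 orders).
That leaves 5 units to arrange: 2 × 2 × 5! = 4 × 120 = 480.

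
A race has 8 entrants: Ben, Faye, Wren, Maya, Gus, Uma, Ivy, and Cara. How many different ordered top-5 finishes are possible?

There are 8 choices for 1st place, 7 for 2nd, and so on down to 4 for position 5.
That gives 8 × 7 × 6 × 5 × 4 = 6720.

6720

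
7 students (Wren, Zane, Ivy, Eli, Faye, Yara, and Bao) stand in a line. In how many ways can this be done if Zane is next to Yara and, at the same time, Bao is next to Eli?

Treat {Zane,Yara} as one block (2 orders) and {Bao,Eli} as another (2 orders).
That leaves 5 units to arrange: 2 × 2 × 5! = 4 × 120 = 480.

480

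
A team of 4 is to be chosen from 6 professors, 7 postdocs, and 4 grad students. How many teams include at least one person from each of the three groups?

1176

Unrestricted: C(17,4) = 2380 ways to pick any 4 of the 17.
Selections missing a whole group: no professors → C(11,4) = 330; no postdocs → C(10,4) = 210; no grad students → C(13,4) = 715.
Add back selections omitting two groups (i.e. drawn from a single group): C(6,4) + C(7,4) + C(4,4) = 51.
By inclusion–exclusion: 2380 − 1255 + 51 = 1176.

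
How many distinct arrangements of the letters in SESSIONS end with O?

210

With the last slot taken by O, it remains to arrange the other 7 letters (SESSINS).
Those 7 letters have S appearing 4 times, giving (7)!/(4!) = 210.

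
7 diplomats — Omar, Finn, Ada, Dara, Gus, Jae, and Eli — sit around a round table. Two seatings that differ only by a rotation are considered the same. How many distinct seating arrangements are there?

720

Seat Omar anywhere (absorbing the rotational symmetry), then permute the other 6: (6)! = 720.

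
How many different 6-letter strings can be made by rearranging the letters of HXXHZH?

60

Letter multiplicities in HXXHZH: H×3, X×2, Z×1.
The number of distinct arrangements is 6!/(3!·2!) = 720/12 = 60.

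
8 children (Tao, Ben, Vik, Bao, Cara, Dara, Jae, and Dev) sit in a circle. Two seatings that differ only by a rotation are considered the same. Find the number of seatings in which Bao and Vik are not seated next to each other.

3600

Without the restriction there are (7)! = 5040 seatings.
Seatings with Bao beside Vik: treat them as a block with 2 internal orders, giving 2 × (6)! = 1440.
Subtracting, 5040 − 1440 = 3600.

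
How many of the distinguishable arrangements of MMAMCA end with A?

Fix A in the last position and arrange the remaining 5 letters.
Those 5 letters have M appearing 3 times, giving (5)!/(3!) = 20.

20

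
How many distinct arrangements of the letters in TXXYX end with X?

12

With the last slot taken by X, it remains to arrange the other 4 letters (TXYX).
Those 4 letters have X appearing twice, giving (4)!/(2!) = 12.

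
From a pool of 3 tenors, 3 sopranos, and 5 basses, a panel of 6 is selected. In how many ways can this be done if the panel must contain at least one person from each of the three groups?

405

Unrestricted: C(11,6) = 462 ways to pick any 6 of the 11.
Subtract selections that omit an entire group: no tenors → C(8,6) = 28; no sopranos → C(8,6) = 28; no basses → C(6,6) = 1.
Add back selections omitting two groups (i.e. drawn from a single group): C(3,6) + C(3,6) + C(5,6) = 0.
By inclusion–exclusion: 462 − 57 + 0 = 405.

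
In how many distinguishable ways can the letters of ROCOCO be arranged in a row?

60

ROCOCO has 6 letters with C appearing twice and O appearing 3 times.
Dividing 6! = 720 by 3!·2! = 12 for the repeated letters gives 60.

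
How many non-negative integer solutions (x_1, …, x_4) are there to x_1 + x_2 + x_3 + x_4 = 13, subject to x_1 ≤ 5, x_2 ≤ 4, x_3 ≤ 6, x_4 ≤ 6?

127

Ignoring the caps, the number of non-negative solutions to x_1+…+x_4 = 13 is C(16,3) = 560.
Subtract solutions that violate a single cap (substitute x_i' = x_i − (cap_i+1)): x_1 ≥ 6 gives C(10,3) = 120; x_2 ≥ 5 gives C(11,3) = 165; x_3 ≥ 7 gives C(9,3) = 84; x_4 ≥ 7 gives C(9,3) = 84. Together 453.
Add back pairs where two caps are both exceeded: 10 + 1 + 1 + 4 + 4 + 0 = 20.
By inclusion–exclusion the count is 560 − 453 + 20 = 127.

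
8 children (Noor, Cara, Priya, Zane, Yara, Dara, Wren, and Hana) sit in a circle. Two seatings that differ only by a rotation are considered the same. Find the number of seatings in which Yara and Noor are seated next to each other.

Glue Yara and Noor into a block (2 internal orders). Seating 7 units around a circle gives (6)! arrangements.
So 2 × (6)! = 2 × 720 = 1440.

1440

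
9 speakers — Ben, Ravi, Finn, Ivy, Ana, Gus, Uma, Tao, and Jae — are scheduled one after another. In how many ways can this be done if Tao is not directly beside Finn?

282240

Of the 9! = 362880 arrangements, those with Tao and Finn adjacent number 2 × 8! = 80640 (treat the pair as a block with 2 internal orders).
So 362880 − 80640 = 282240 arrangements keep them apart.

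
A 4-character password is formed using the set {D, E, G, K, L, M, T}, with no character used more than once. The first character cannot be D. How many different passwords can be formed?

The first character has 7−1 = 6 choices (anything except D).
The remaining 3 characters are filled from the other 6 symbols without repetition: 6 × 5 × 4 = 120.
Total: 6 × 120 = 720.

720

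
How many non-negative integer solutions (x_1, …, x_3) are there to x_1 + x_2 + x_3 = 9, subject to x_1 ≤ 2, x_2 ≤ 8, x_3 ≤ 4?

14

Ignoring the caps, the number of non-negative solutions to x_1+…+x_3 = 9 is C(11,2) = 55.
Subtract solutions that violate a single cap (substitute x_i' = x_i − (cap_i+1)): x_1 ≥ 3 gives C(8,2) = 28; x_2 ≥ 9 gives C(2,2) = 1; x_3 ≥ 5 gives C(6,2) = 15. Together 44.
Add back pairs where two caps are both exceeded: 0 + 3 + 0 = 3.
By inclusion–exclusion the count is 55 − 44 + 3 = 14.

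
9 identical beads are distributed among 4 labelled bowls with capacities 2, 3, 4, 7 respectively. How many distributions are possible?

56

By stars and bars, unrestricted non-negative solutions to x_1+…+x_4 = 9 number C(9+3,3) = 220.
Subtract solutions that violate a single cap (substitute x_i' = x_i − (cap_i+1)): x_1 ≥ 3 gives C(9,3) = 84; x_2 ≥ 4 gives C(8,3) = 56; x_3 ≥ 5 gives C(7,3) = 35; x_4 ≥ 8 gives C(4,3) = 4. Together 179.
Add back pairs where two caps are both exceeded: 10 + 4 + 0 + 1 + 0 + 0 = 15.
By inclusion–exclusion the count is 220 − 179 + 15 = 56.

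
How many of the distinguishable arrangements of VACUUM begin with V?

With the first slot taken by V, it remains to arrange the other 5 letters (ACUUM).
Those 5 letters have U appearing twice, giving (5)!/(2!) = 60.

60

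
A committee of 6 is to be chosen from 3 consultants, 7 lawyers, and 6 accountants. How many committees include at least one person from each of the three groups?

Unrestricted: C(16,6) = 8008 ways to pick any 6 of the 16.
Subtract selections that omit an entire group: no consultants → C(13,6) = 1716; no lawyers → C(9,6) = 84; no accountants → C(10,6) = 210.
Add back selections omitting two groups (i.e. drawn from a single group): C(3,6) + C(7,6) + C(6,6) = 8.
By inclusion–exclusion: 8008 − 2010 + 8 = 6006.

6006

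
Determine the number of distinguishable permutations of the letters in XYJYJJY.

XYJYJJY has 7 letters with J appearing 3 times and Y appearing 3 times.
Dividing 7! = 5040 by 3!·3! = 36 for the repeated letters gives 140.

140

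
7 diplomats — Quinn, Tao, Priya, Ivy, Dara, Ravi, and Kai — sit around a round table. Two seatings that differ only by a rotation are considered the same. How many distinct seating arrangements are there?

720

Fix one person's seat to break rotational symmetry; the remaining 6 people can be arranged in (6)! = 720 ways.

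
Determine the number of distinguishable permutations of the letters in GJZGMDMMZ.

15120

The 9 letters of GJZGMDMMZ have repeats: G appearing twice, M appearing 3 times, and Z appearing twice.
So there are 9! / (3!·2!·2!) = 15120 distinguishable arrangements.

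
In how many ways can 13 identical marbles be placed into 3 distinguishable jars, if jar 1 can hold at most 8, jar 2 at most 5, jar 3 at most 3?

Without the upper bounds there are C(15,2) = 105 ways to split 13 among 3 jars.
Subtract solutions that violate a single cap (substitute x_i' = x_i − (cap_i+1)): x_1 ≥ 9 gives C(6,2) = 15; x_2 ≥ 6 gives C(9,2) = 36; x_3 ≥ 4 gives C(11,2) = 55. Together 106.
Add back pairs where two caps are both exceeded: 0 + 1 + 10 = 11.
By inclusion–exclusion the count is 105 − 106 + 11 = 10.

10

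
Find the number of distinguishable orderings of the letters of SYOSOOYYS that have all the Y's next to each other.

140

Treat the 3 copies of Y as a single block. The multiset to arrange is then {YYY, O, O, O, S, S, S}, 7 items in all.
That gives (7)!/(3!·3!) = 140 arrangements.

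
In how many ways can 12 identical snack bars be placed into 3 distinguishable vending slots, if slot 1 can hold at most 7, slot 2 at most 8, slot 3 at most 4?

30

By stars and bars, unrestricted non-negative solutions to x_1+…+x_3 = 12 number C(12+2,2) = 91.
Subtract solutions that violate a single cap (substitute x_i' = x_i − (cap_i+1)): x_1 ≥ 8 gives C(6,2) = 15; x_2 ≥ 9 gives C(5,2) = 10; x_3 ≥ 5 gives C(9,2) = 36. Together 61.
No two caps can be exceeded simultaneously, so the pair terms are all 0.
By inclusion–exclusion the count is 91 − 61 + 0 = 30.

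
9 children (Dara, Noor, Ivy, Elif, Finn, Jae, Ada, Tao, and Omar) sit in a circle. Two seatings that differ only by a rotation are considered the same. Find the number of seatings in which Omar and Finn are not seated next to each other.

All circular seatings of 9 people number (8)! = 40320.
Seatings with Omar beside Finn: treat them as a block with 2 internal orders, giving 2 × (7)! = 10080.
Subtracting, 40320 − 10080 = 30240.

30240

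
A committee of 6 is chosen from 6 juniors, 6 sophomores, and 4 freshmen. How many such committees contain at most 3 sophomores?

7272

Split by how many sophomores are chosen (0 through 3).
Sum: C(6,0)·C(10,6) + C(6,1)·C(10,5) + C(6,2)·C(10,4) + C(6,3)·C(10,3) = 210 + 1512 + 3150 + 2400 = 7272.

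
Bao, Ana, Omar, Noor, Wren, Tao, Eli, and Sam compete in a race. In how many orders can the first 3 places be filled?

336

There are 8 choices for 1st place, 7 for 2nd, and 6 for 3rd.
That gives 8 × 7 × 6 = 336.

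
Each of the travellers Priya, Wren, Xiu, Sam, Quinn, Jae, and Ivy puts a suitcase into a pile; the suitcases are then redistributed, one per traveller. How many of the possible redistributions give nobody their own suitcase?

1854

Count assignments avoiding every fixed point. For any j of the 7 travellers fixed to their own suitcase, the other 7−j can be arranged in (7−j)! ways.
By inclusion–exclusion this is Σ_{j=0}^{7} (−1)^j C(7,j)·(7−j)!.
Computing: 5040 − 5040 + 2520 − 840 + 210 − 42 + 7 − 1 = 1854.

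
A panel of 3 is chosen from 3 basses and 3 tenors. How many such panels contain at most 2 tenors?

19

Split by how many tenors are chosen (0 through 2).
Sum: C(3,0)·C(3,3) + C(3,1)·C(3,2) + C(3,2)·C(3,1) = 1 + 9 + 9 = 19.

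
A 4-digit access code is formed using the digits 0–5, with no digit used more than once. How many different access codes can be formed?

360

Choose and order 4 of the 6 symbols: the first digit has 6 options, the next 5, then 4, 3.
That product is 6 × 5 × 4 × 3 = 360.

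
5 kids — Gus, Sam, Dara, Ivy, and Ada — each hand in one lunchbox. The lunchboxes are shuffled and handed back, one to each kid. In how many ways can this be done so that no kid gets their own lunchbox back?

44

Let Aᵢ be the assignments in which kid i gets their own lunchbox. We want the size of the complement of A₁∪…∪A_5.
By inclusion–exclusion this is Σ_{j=0}^{5} (−1)^j C(5,j)·(5−j)!.
Computing: 120 − 120 + 60 − 20 + 5 − 1 = 44.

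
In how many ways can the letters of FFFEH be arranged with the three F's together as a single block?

Treat the 3 copies of F as a single block. The multiset to arrange is then {FFF, E, H}, 3 items in all.
All 3 items are distinct, so there are (3)! = 6 arrangements.

6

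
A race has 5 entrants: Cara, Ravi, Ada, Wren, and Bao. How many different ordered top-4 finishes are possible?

120

There are 5 choices for 1st place, 4 for 2nd, and so on down to 2 for position 4.
That gives 5 × 4 × 3 × 2 = 120.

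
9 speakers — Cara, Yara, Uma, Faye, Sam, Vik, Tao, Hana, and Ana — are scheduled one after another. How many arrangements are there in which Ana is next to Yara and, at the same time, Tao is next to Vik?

Treat {Ana,Yara} as one block (2 orders) and {Tao,Vik} as another (2 orders).
That leaves 7 units to arrange: 2 × 2 × 7! = 4 × 5040 = 20160.

20160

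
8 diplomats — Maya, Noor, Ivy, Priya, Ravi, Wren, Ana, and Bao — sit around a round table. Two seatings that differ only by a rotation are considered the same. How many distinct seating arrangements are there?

Fix one person's seat to break rotational symmetry; the remaining 7 people can be arranged in (7)! = 5040 ways.

5040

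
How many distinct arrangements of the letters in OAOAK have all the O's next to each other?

12

Treat the 2 copies of O as a single block. The multiset to arrange is then {OO, A, A, K}, 4 items in all.
That gives (4)!/(2!) = 12 arrangements.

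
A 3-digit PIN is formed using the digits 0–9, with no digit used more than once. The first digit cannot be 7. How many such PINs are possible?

648

The first digit has 10−1 = 9 choices (anything except 7).
The remaining 2 digits are filled from the other 9 symbols without repetition: 9 × 8 = 72.
Total: 9 × 72 = 648.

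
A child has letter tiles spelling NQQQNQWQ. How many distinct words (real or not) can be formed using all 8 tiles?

168

Letter multiplicities in NQQQNQWQ: N×2, Q×5, W×1.
So there are 8! / (5!·2!) = 168 distinguishable arrangements.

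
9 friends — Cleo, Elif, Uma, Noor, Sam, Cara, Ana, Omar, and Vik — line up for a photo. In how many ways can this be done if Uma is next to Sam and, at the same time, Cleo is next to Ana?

Treat {Uma,Sam} as one block (2 orders) and {Cleo,Ana} as another (2 orders).
That leaves 7 units to arrange: 2 × 2 × 7! = 4 × 5040 = 20160.

20160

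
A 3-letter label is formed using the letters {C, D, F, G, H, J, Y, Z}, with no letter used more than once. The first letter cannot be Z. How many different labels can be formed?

294

The first letter has 8−1 = 7 choices (anything except Z).
The remaining 2 letters are filled from the other 7 symbols without repetition: 7 × 6 = 42.
Total: 7 × 42 = 294.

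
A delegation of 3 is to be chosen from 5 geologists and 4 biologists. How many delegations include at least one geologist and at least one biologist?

Total 3-person selections from all 9: C(9,3) = 84.
Selections missing a whole group: no geologists → C(4,3) = 4; no biologists → C(5,3) = 10.
Both groups omitted at once is impossible, so 84 − 14 = 70.

70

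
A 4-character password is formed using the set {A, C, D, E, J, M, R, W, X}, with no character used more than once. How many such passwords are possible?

This is a permutation of 4 out of 9: P(9,4) = 9!/5!.
9 × 8 × 7 × 6 = 3024.

3024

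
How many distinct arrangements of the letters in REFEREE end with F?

15

Fix F in the last position and arrange the remaining 6 letters.
Those 6 letters have E appearing 4 times and R appearing twice, giving (6)!/(4!·2!) = 15.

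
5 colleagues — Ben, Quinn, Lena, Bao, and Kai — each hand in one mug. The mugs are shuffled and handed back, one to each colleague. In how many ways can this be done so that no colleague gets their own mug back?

44

This is the derangement count D_5: permutations of 5 items with no fixed point.
By inclusion–exclusion this is Σ_{j=0}^{5} (−1)^j C(5,j)·(5−j)!.
Computing: 120 − 120 + 60 − 20 + 5 − 1 = 44.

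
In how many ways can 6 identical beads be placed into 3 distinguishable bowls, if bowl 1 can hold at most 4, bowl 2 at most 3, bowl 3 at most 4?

16

Without the upper bounds there are C(8,2) = 28 ways to split 6 among 3 bowls.
Subtract solutions that violate a single cap (substitute x_i' = x_i − (cap_i+1)): x_1 ≥ 5 gives C(3,2) = 3; x_2 ≥ 4 gives C(4,2) = 6; x_3 ≥ 5 gives C(3,2) = 3. Together 12.
No two caps can be exceeded simultaneously, so the pair terms are all 0.
By inclusion–exclusion the count is 28 − 12 + 0 = 16.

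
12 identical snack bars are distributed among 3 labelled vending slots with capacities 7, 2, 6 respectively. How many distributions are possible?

9

Without the upper bounds there are C(14,2) = 91 ways to split 12 among 3 vending slots.
Subtract solutions that violate a single cap (substitute x_i' = x_i − (cap_i+1)): x_1 ≥ 8 gives C(6,2) = 15; x_2 ≥ 3 gives C(11,2) = 55; x_3 ≥ 7 gives C(7,2) = 21. Together 91.
Add back pairs where two caps are both exceeded: 3 + 0 + 6 = 9.
By inclusion–exclusion the count is 91 − 91 + 9 = 9.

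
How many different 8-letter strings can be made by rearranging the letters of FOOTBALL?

10080

The 8 letters of FOOTBALL have repeats: L appearing twice and O appearing twice.
So there are 8! / (2!·2!) = 10080 distinguishable arrangements.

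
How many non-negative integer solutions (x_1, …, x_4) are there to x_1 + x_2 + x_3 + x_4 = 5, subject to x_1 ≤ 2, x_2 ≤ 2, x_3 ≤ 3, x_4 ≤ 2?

Ignoring the caps, the number of non-negative solutions to x_1+…+x_4 = 5 is C(8,3) = 56.
Subtract solutions that violate a single cap (substitute x_i' = x_i − (cap_i+1)): x_1 ≥ 3 gives C(5,3) = 10; x_2 ≥ 3 gives C(5,3) = 10; x_3 ≥ 4 gives C(4,3) = 4; x_4 ≥ 3 gives C(5,3) = 10. Together 34.
No two caps can be exceeded simultaneously, so the pair terms are all 0.
By inclusion–exclusion the count is 56 − 34 + 0 = 22.

22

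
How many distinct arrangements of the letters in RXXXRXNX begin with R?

With the first slot taken by R, it remains to arrange the other 7 letters (XXXRXNX).
Those 7 letters have X appearing 5 times, giving (7)!/(5!) = 42.

42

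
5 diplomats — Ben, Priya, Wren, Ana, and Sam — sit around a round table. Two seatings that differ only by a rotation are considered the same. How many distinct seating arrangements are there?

Around a circle, 5 distinct people have 5!/5 = (4)! = 24 rotationally distinct seatings.

24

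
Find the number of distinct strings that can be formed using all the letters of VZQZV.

30

The 5 letters of VZQZV have repeats: V appearing twice and Z appearing twice.
So there are 5! / (2!·2!) = 30 distinguishable arrangements.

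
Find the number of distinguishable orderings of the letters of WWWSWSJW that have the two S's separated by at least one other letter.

Total arrangements of WWWSWSJW: 8!/(5!·2!) = 168.
Arrangements with the S's together: treat SS as one letter, giving (7)!/(5!) = 42.
Subtracting, 168 − 42 = 126 arrangements keep the S's apart.

126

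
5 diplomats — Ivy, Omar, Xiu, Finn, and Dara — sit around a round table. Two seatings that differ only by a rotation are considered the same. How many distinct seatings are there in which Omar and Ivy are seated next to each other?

Glue Omar and Ivy into a block (2 internal orders). Seating 4 units around a circle gives (3)! arrangements.
So 2 × (3)! = 2 × 6 = 12.

12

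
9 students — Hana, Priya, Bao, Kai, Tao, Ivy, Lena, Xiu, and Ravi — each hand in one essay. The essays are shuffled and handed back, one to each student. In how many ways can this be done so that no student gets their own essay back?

133496

Let Aᵢ be the assignments in which student i gets their own essay. We want the size of the complement of A₁∪…∪A_9.
By inclusion–exclusion this is Σ_{j=0}^{9} (−1)^j C(9,j)·(9−j)!.
Computing: 362880 − 362880 + 181440 − 60480 + 15120 − 3024 + 504 − 72 + 9 − 1 = 133496.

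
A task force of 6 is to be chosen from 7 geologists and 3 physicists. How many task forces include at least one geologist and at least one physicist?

203

With no constraint there are C(10,6) = 210 possible selections.
Selections missing a whole group: no geologists → C(3,6) = 0; no physicists → C(7,6) = 7.
Both groups omitted at once is impossible, so 210 − 7 = 203.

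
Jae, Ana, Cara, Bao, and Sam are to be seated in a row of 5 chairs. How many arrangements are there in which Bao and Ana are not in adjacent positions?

72

Of the 5! = 120 arrangements, those with Bao and Ana adjacent number 2 × 4! = 48 (treat the pair as a block with 2 internal orders).
Complementary counting: 120 − 48 = 72.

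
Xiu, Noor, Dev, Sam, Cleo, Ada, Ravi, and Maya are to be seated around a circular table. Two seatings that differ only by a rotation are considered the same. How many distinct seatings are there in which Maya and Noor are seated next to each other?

1440

Glue Maya and Noor into a block (2 internal orders). Seating 7 units around a circle gives (6)! arrangements.
So 2 × (6)! = 2 × 720 = 1440.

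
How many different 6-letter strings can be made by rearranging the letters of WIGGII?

The 6 letters of WIGGII have repeats: G appearing twice and I appearing 3 times.
Dividing 6! = 720 by 3!·2! = 12 for the repeated letters gives 60.

60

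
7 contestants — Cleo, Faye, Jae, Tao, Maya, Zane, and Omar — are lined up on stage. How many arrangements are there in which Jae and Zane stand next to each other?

Place the 5 others and the Jae-Zane pair as 6 objects in a line; the pair has 2 internal arrangements.
That gives 2 × 6! = 2 × 720 = 1440.

1440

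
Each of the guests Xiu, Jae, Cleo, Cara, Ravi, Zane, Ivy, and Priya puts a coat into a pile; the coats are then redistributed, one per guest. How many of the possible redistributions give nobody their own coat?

14833

This is the derangement count D_8: permutations of 8 items with no fixed point.
By inclusion–exclusion this is Σ_{j=0}^{8} (−1)^j C(8,j)·(8−j)!.
Computing: 40320 − 40320 + 20160 − 6720 + 1680 − 336 + 56 − 8 + 1 = 14833.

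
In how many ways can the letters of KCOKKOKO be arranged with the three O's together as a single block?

30

Treat the 3 copies of O as a single block. The multiset to arrange is then {OOO, C, K, K, K, K}, 6 items in all.
That gives (6)!/(4!) = 30 arrangements.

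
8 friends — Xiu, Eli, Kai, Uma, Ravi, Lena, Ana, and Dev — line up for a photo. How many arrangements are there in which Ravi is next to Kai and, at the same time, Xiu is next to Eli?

2880

Treat {Ravi,Kai} as one block (2 orders) and {Xiu,Eli} as another (2 orders).
That leaves 6 units to arrange: 2 × 2 × 6! = 4 × 720 = 2880.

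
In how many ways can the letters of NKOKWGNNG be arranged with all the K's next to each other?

3360

Treat the 2 copies of K as a single block. The multiset to arrange is then {KK, G, G, N, N, N, O, W}, 8 items in all.
That gives (8)!/(3!·2!) = 3360 arrangements.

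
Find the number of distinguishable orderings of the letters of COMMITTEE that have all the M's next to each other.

Treat the 2 copies of M as a single block. The multiset to arrange is then {MM, C, E, E, I, O, T, T}, 8 items in all.
That gives (8)!/(2!·2!) = 10080 arrangements.

10080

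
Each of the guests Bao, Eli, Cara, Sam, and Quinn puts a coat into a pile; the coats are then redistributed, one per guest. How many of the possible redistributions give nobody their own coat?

44

Let Aᵢ be the assignments in which guest i gets their own coat. We want the size of the complement of A₁∪…∪A_5.
By inclusion–exclusion this is Σ_{j=0}^{5} (−1)^j C(5,j)·(5−j)!.
Computing: 120 − 120 + 60 − 20 + 5 − 1 = 44.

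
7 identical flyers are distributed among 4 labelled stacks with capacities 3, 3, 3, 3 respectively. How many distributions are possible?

By stars and bars, unrestricted non-negative solutions to x_1+…+x_4 = 7 number C(7+3,3) = 120.
Subtract solutions that violate a single cap (substitute x_i' = x_i − (cap_i+1)): x_1 ≥ 4 gives C(6,3) = 20; x_2 ≥ 4 gives C(6,3) = 20; x_3 ≥ 4 gives C(6,3) = 20; x_4 ≥ 4 gives C(6,3) = 20. Together 80.
No two caps can be exceeded simultaneously, so the pair terms are all 0.
By inclusion–exclusion the count is 120 − 80 + 0 = 40.

40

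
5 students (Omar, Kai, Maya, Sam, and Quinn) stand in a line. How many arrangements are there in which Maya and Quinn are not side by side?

72

Of the 5! = 120 arrangements, those with Maya and Quinn adjacent number 2 × 4! = 48 (treat the pair as a block with 2 internal orders).
So 120 − 48 = 72 arrangements keep them apart.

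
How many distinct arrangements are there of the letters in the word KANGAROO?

10080

KANGAROO has 8 letters with A appearing twice and O appearing twice.
The number of distinct arrangements is 8!/(2!·2!) = 40320/4 = 10080.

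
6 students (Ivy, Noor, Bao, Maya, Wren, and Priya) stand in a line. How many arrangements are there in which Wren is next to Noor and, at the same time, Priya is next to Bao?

Treat {Wren,Noor} as one block (2 orders) and {Priya,Bao} as another (2 orders).
That leaves 4 units to arrange: 2 × 2 × 4! = 4 × 24 = 96.

96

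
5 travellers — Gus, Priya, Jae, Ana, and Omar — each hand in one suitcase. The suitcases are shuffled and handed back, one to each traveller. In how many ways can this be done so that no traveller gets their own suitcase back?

This is the derangement count D_5: permutations of 5 items with no fixed point.
By inclusion–exclusion this is Σ_{j=0}^{5} (−1)^j C(5,j)·(5−j)!.
Computing: 120 − 120 + 60 − 20 + 5 − 1 = 44.

44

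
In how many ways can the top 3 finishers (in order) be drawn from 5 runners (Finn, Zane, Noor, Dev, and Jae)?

This is an ordered selection of 3 from 5: P(5,3).
That gives 5 × 4 × 3 = 60.

60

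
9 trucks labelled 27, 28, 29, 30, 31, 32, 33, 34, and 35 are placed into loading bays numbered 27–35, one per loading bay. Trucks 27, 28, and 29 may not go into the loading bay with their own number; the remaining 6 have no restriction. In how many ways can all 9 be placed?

Let Aᵢ (for i ∈ {27, 28, 29}) be the placements that put truck i in its forbidden loading bay. Any j of these fix j positions, leaving (9−j)! ways to fill the rest, and there are C(3,j) ways to pick which j.
By inclusion–exclusion, the number of valid placements is Σ_{j=0}^{3} (−1)^j C(3,j)·(9−j)!.
Computing: 362880 − 120960 + 15120 − 720 = 256320.

256320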